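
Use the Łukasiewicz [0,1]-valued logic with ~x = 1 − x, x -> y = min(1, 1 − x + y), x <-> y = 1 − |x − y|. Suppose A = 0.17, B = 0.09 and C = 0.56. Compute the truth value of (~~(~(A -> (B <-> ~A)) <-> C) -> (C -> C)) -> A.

0.17

~A = 1 − 0.17 = 0.83
B <-> ~A = 1 − |0.09 − 0.83| = 1 − 0.74 = 0.26
A -> (B <-> ~A) = min(1, 1 − 0.17 + 0.26) = min(1, 1.09) = 1.00
~(A -> (B <-> ~A)) = 1 − 1.00 = 0.00
~(A -> (B <-> ~A)) <-> C = 1 − |0.00 − 0.56| = 1 − 0.56 = 0.44
~(~(A -> (B <-> ~A)) <-> C) = 1 − 0.44 = 0.56
~~(~(A -> (B <-> ~A)) <-> C) = 1 − 0.56 = 0.44
C -> C = min(1, 1 − 0.56 + 0.56) = min(1, 1.00) = 1.00
~~(~(A -> (B <-> ~A)) <-> C) -> (C -> C) = min(1, 1 − 0.44 + 1.00) = min(1, 1.56) = 1.00
(~~(~(A -> (B <-> ~A)) <-> C) -> (C -> C)) -> A = min(1, 1 − 1.00 + 0.17) = min(1, 0.17) = 0.17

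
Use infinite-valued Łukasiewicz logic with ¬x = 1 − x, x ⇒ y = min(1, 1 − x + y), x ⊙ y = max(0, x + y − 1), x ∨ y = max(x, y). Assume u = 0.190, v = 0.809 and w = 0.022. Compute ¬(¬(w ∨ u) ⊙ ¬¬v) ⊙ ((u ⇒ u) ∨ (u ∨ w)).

0.381

w ∨ u = max(0.022, 0.190) = 0.190
¬(w ∨ u) = 1 − 0.190 = 0.810
¬v = 1 − 0.809 = 0.191
¬¬v = 1 − 0.191 = 0.809
¬(w ∨ u) ⊙ ¬¬v = max(0, 0.810 + 0.809 − 1) = max(0, 0.619) = 0.619
¬(¬(w ∨ u) ⊙ ¬¬v) = 1 − 0.619 = 0.381
u ⇒ u = min(1, 1 − 0.190 + 0.190) = min(1, 1.000) = 1.000
u ∨ w = max(0.190, 0.022) = 0.190
(u ⇒ u) ∨ (u ∨ w) = max(1.000, 0.190) = 1.000
¬(¬(w ∨ u) ⊙ ¬¬v) ⊙ ((u ⇒ u) ∨ (u ∨ w)) = max(0, 0.381 + 1.000 − 1) = max(0, 0.381) = 0.381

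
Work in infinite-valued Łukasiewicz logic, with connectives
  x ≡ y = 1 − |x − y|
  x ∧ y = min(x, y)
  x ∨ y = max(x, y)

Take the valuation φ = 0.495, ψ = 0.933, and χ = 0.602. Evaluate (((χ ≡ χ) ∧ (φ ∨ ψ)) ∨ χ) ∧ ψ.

χ ≡ χ = 1 − |0.602 − 0.602| = 1 − 0.000 = 1.000
φ ∨ ψ = max(0.495, 0.933) = 0.933
(χ ≡ χ) ∧ (φ ∨ ψ) = min(1.000, 0.933) = 0.933
((χ ≡ χ) ∧ (φ ∨ ψ)) ∨ χ = max(0.933, 0.602) = 0.933
(((χ ≡ χ) ∧ (φ ∨ ψ)) ∨ χ) ∧ ψ = min(0.933, 0.933) = 0.933

0.933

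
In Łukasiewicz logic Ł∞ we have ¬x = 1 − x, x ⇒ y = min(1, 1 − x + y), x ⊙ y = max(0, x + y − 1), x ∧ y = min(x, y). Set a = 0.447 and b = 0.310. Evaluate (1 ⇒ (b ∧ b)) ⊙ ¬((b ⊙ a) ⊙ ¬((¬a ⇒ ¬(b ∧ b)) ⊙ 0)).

b ∧ b = min(0.310, 0.310) = 0.310
1 ⇒ (b ∧ b) = min(1, 1 − 1.000 + 0.310) = min(1, 0.310) = 0.310
b ⊙ a = max(0, 0.310 + 0.447 − 1) = max(0, -0.243) = 0.000
¬a = 1 − 0.447 = 0.553
¬(b ∧ b) = 1 − 0.310 = 0.690
¬a ⇒ ¬(b ∧ b) = min(1, 1 − 0.553 + 0.690) = min(1, 1.137) = 1.000
(¬a ⇒ ¬(b ∧ b)) ⊙ 0 = max(0, 1.000 + 0.000 − 1) = max(0, 0.000) = 0.000
¬((¬a ⇒ ¬(b ∧ b)) ⊙ 0) = 1 − 0.000 = 1.000
(b ⊙ a) ⊙ ¬((¬a ⇒ ¬(b ∧ b)) ⊙ 0) = max(0, 0.000 + 1.000 − 1) = max(0, 0.000) = 0.000
¬((b ⊙ a) ⊙ ¬((¬a ⇒ ¬(b ∧ b)) ⊙ 0)) = 1 − 0.000 = 1.000
(1 ⇒ (b ∧ b)) ⊙ ¬((b ⊙ a) ⊙ ¬((¬a ⇒ ¬(b ∧ b)) ⊙ 0)) = max(0, 0.310 + 1.000 − 1) = max(0, 0.310) = 0.310

0.310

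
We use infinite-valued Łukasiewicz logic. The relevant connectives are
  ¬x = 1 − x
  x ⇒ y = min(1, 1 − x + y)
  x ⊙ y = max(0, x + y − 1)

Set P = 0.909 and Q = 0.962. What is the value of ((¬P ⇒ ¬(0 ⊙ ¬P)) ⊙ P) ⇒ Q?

¬P = 1 − 0.909 = 0.091
0 ⊙ ¬P = max(0, 0.000 + 0.091 − 1) = max(0, -0.909) = 0.000
¬(0 ⊙ ¬P) = 1 − 0.000 = 1.000
¬P ⇒ ¬(0 ⊙ ¬P) = min(1, 1 − 0.091 + 1.000) = min(1, 1.909) = 1.000
(¬P ⇒ ¬(0 ⊙ ¬P)) ⊙ P = max(0, 1.000 + 0.909 − 1) = max(0, 0.909) = 0.909
((¬P ⇒ ¬(0 ⊙ ¬P)) ⊙ P) ⇒ Q = min(1, 1 − 0.909 + 0.962) = min(1, 1.053) = 1.000

1.000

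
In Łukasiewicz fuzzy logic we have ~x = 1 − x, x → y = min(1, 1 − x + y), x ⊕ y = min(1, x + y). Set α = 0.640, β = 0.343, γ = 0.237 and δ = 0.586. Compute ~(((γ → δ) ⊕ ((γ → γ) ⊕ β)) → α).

0.360

γ → δ = min(1, 1 − 0.237 + 0.586) = min(1, 1.349) = 1.000
γ → γ = min(1, 1 − 0.237 + 0.237) = min(1, 1.000) = 1.000
(γ → γ) ⊕ β = min(1, 1.000 + 0.343) = min(1, 1.343) = 1.000
(γ → δ) ⊕ ((γ → γ) ⊕ β) = min(1, 1.000 + 1.000) = min(1, 2.000) = 1.000
((γ → δ) ⊕ ((γ → γ) ⊕ β)) → α = min(1, 1 − 1.000 + 0.640) = min(1, 0.640) = 0.640
~(((γ → δ) ⊕ ((γ → γ) ⊕ β)) → α) = 1 − 0.640 = 0.360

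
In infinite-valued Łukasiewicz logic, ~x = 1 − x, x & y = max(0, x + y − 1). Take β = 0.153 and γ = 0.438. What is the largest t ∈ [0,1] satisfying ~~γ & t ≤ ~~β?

~γ = 1 − 0.438 = 0.562
~~γ = 1 − 0.562 = 0.438
So the left factor is ~~γ = 0.438.
~β = 1 − 0.153 = 0.847
~~β = 1 − 0.847 = 0.153
So the right-hand bound is ~~β = 0.153.
The residuum of the Łukasiewicz t-norm gives the supremum: min(1, 1 − 0.438 + 0.153).
1 − 0.438 + 0.153 = 0.715, so t = min(1, 0.715) = 0.715.
Check: 0.438 & 0.715 = max(0, 0.153) = 0.153 ≤ 0.153.

0.715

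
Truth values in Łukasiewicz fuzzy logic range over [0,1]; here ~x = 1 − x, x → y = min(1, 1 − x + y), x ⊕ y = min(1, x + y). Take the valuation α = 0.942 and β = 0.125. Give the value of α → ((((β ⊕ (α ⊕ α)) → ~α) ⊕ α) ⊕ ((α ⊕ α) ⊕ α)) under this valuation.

1.000

α ⊕ α = min(1, 0.942 + 0.942) = min(1, 1.884) = 1.000
β ⊕ (α ⊕ α) = min(1, 0.125 + 1.000) = min(1, 1.125) = 1.000
~α = 1 − 0.942 = 0.058
(β ⊕ (α ⊕ α)) → ~α = min(1, 1 − 1.000 + 0.058) = min(1, 0.058) = 0.058
((β ⊕ (α ⊕ α)) → ~α) ⊕ α = min(1, 0.058 + 0.942) = min(1, 1.000) = 1.000
(α ⊕ α) ⊕ α = min(1, 1.000 + 0.942) = min(1, 1.942) = 1.000
(((β ⊕ (α ⊕ α)) → ~α) ⊕ α) ⊕ ((α ⊕ α) ⊕ α) = min(1, 1.000 + 1.000) = min(1, 2.000) = 1.000
α → ((((β ⊕ (α ⊕ α)) → ~α) ⊕ α) ⊕ ((α ⊕ α) ⊕ α)) = min(1, 1 − 0.942 + 1.000) = min(1, 1.058) = 1.000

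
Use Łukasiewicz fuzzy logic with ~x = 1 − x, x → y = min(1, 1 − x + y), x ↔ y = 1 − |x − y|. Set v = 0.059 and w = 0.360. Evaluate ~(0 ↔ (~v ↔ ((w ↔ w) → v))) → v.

~v = 1 − 0.059 = 0.941
w ↔ w = 1 − |0.360 − 0.360| = 1 − 0.000 = 1.000
(w ↔ w) → v = min(1, 1 − 1.000 + 0.059) = min(1, 0.059) = 0.059
~v ↔ ((w ↔ w) → v) = 1 − |0.941 − 0.059| = 1 − 0.882 = 0.118
0 ↔ (~v ↔ ((w ↔ w) → v)) = 1 − |0.000 − 0.118| = 1 − 0.118 = 0.882
~(0 ↔ (~v ↔ ((w ↔ w) → v))) = 1 − 0.882 = 0.118
~(0 ↔ (~v ↔ ((w ↔ w) → v))) → v = min(1, 1 − 0.118 + 0.059) = min(1, 0.941) = 0.941

0.941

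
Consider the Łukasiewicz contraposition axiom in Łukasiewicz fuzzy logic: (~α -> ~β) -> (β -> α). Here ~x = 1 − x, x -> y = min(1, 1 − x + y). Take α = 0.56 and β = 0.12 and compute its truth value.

~α = 1 − 0.56 = 0.44
~β = 1 − 0.12 = 0.88
~α -> ~β = min(1, 1 − 0.44 + 0.88) = min(1, 1.44) = 1.00
β -> α = min(1, 1 − 0.12 + 0.56) = min(1, 1.44) = 1.00
(~α -> ~β) -> (β -> α) = min(1, 1 − 1.00 + 1.00) = min(1, 1.00) = 1.00
(As expected: an axiom of Ł∞, always 1.)

1.00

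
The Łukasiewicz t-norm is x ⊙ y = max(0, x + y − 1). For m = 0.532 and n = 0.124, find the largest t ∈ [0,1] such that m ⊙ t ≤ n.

The residuum of the Łukasiewicz t-norm gives the supremum: min(1, 1 − 0.532 + 0.124).
1 − 0.532 + 0.124 = 0.592, so t = min(1, 0.592) = 0.592.
Check: 0.532 ⊙ 0.592 = max(0, 0.124) = 0.124 ≤ 0.124.

0.592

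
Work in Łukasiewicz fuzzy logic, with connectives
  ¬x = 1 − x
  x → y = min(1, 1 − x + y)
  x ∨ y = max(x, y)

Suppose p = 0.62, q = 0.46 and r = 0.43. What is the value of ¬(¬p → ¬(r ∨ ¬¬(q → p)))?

0.38

¬p = 1 − 0.62 = 0.38
q → p = min(1, 1 − 0.46 + 0.62) = min(1, 1.16) = 1.00
¬(q → p) = 1 − 1.00 = 0.00
¬¬(q → p) = 1 − 0.00 = 1.00
r ∨ ¬¬(q → p) = max(0.43, 1.00) = 1.00
¬(r ∨ ¬¬(q → p)) = 1 − 1.00 = 0.00
¬p → ¬(r ∨ ¬¬(q → p)) = min(1, 1 − 0.38 + 0.00) = min(1, 0.62) = 0.62
¬(¬p → ¬(r ∨ ¬¬(q → p))) = 1 − 0.62 = 0.38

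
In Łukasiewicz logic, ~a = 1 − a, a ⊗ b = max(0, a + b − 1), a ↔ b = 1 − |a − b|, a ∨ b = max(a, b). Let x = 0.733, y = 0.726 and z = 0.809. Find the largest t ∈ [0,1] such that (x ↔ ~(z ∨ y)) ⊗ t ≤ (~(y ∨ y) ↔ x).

z ∨ y = max(0.809, 0.726) = 0.809
~(z ∨ y) = 1 − 0.809 = 0.191
x ↔ ~(z ∨ y) = 1 − |0.733 − 0.191| = 1 − 0.542 = 0.458
So the left factor is x ↔ ~(z ∨ y) = 0.458.
y ∨ y = max(0.726, 0.726) = 0.726
~(y ∨ y) = 1 − 0.726 = 0.274
~(y ∨ y) ↔ x = 1 − |0.274 − 0.733| = 1 − 0.459 = 0.541
So the right-hand bound is ~(y ∨ y) ↔ x = 0.541.
The residuum of the Łukasiewicz t-norm gives the supremum: min(1, 1 − 0.458 + 0.541).
1 − 0.458 + 0.541 = 1.083, so t = min(1, 1.083) = 1.000.
Check: 0.458 ⊗ 1.000 = max(0, 0.458) = 0.458 ≤ 0.541.

1.000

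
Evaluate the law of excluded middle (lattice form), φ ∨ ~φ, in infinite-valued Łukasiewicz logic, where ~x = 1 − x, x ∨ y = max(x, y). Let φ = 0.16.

0.84

~φ = 1 − 0.16 = 0.84
φ ∨ ~φ = max(0.16, 0.84) = 0.84
(The value 0.84 < 1 shows this instance is not satisfied; not a Ł∞-tautology — its value is max(a, 1−a).)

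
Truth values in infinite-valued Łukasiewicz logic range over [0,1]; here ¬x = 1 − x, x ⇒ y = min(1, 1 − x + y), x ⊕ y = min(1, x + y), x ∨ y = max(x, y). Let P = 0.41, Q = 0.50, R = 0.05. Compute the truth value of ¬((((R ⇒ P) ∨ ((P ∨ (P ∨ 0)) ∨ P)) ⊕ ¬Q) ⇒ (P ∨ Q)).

R ⇒ P = min(1, 1 − 0.05 + 0.41) = min(1, 1.36) = 1.00
P ∨ 0 = max(0.41, 0.00) = 0.41
P ∨ (P ∨ 0) = max(0.41, 0.41) = 0.41
(P ∨ (P ∨ 0)) ∨ P = max(0.41, 0.41) = 0.41
(R ⇒ P) ∨ ((P ∨ (P ∨ 0)) ∨ P) = max(1.00, 0.41) = 1.00
¬Q = 1 − 0.50 = 0.50
((R ⇒ P) ∨ ((P ∨ (P ∨ 0)) ∨ P)) ⊕ ¬Q = min(1, 1.00 + 0.50) = min(1, 1.50) = 1.00
P ∨ Q = max(0.41, 0.50) = 0.50
(((R ⇒ P) ∨ ((P ∨ (P ∨ 0)) ∨ P)) ⊕ ¬Q) ⇒ (P ∨ Q) = min(1, 1 − 1.00 + 0.50) = min(1, 0.50) = 0.50
¬((((R ⇒ P) ∨ ((P ∨ (P ∨ 0)) ∨ P)) ⊕ ¬Q) ⇒ (P ∨ Q)) = 1 − 0.50 = 0.50

0.50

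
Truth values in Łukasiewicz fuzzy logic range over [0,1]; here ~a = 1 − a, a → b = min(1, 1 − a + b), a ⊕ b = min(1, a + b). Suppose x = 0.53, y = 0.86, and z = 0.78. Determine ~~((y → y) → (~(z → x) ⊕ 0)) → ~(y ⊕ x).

y → y = min(1, 1 − 0.86 + 0.86) = min(1, 1.00) = 1.00
z → x = min(1, 1 − 0.78 + 0.53) = min(1, 0.75) = 0.75
~(z → x) = 1 − 0.75 = 0.25
~(z → x) ⊕ 0 = min(1, 0.25 + 0.00) = min(1, 0.25) = 0.25
(y → y) → (~(z → x) ⊕ 0) = min(1, 1 − 1.00 + 0.25) = min(1, 0.25) = 0.25
~((y → y) → (~(z → x) ⊕ 0)) = 1 − 0.25 = 0.75
~~((y → y) → (~(z → x) ⊕ 0)) = 1 − 0.75 = 0.25
y ⊕ x = min(1, 0.86 + 0.53) = min(1, 1.39) = 1.00
~(y ⊕ x) = 1 − 1.00 = 0.00
~~((y → y) → (~(z → x) ⊕ 0)) → ~(y ⊕ x) = min(1, 1 − 0.25 + 0.00) = min(1, 0.75) = 0.75

0.75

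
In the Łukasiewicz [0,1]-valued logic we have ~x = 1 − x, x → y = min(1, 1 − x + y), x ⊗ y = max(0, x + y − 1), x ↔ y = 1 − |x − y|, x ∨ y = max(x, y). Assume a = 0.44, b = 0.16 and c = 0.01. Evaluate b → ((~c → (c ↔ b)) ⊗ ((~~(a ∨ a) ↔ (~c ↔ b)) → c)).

0.98

~c = 1 − 0.01 = 0.99
c ↔ b = 1 − |0.01 − 0.16| = 1 − 0.15 = 0.85
~c → (c ↔ b) = min(1, 1 − 0.99 + 0.85) = min(1, 0.86) = 0.86
a ∨ a = max(0.44, 0.44) = 0.44
~(a ∨ a) = 1 − 0.44 = 0.56
~~(a ∨ a) = 1 − 0.56 = 0.44
~c ↔ b = 1 − |0.99 − 0.16| = 1 − 0.83 = 0.17
~~(a ∨ a) ↔ (~c ↔ b) = 1 − |0.44 − 0.17| = 1 − 0.27 = 0.73
(~~(a ∨ a) ↔ (~c ↔ b)) → c = min(1, 1 − 0.73 + 0.01) = min(1, 0.28) = 0.28
(~c → (c ↔ b)) ⊗ ((~~(a ∨ a) ↔ (~c ↔ b)) → c) = max(0, 0.86 + 0.28 − 1) = max(0, 0.14) = 0.14
b → ((~c → (c ↔ b)) ⊗ ((~~(a ∨ a) ↔ (~c ↔ b)) → c)) = min(1, 1 − 0.16 + 0.14) = min(1, 0.98) = 0.98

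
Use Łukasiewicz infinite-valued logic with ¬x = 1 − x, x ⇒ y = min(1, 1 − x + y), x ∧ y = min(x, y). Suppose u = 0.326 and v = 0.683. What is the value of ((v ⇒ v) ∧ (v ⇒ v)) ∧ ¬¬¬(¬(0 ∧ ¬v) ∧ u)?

v ⇒ v = min(1, 1 − 0.683 + 0.683) = min(1, 1.000) = 1.000
(v ⇒ v) ∧ (v ⇒ v) = min(1.000, 1.000) = 1.000
¬v = 1 − 0.683 = 0.317
0 ∧ ¬v = min(0.000, 0.317) = 0.000
¬(0 ∧ ¬v) = 1 − 0.000 = 1.000
¬(0 ∧ ¬v) ∧ u = min(1.000, 0.326) = 0.326
¬(¬(0 ∧ ¬v) ∧ u) = 1 − 0.326 = 0.674
¬¬(¬(0 ∧ ¬v) ∧ u) = 1 − 0.674 = 0.326
¬¬¬(¬(0 ∧ ¬v) ∧ u) = 1 − 0.326 = 0.674
((v ⇒ v) ∧ (v ⇒ v)) ∧ ¬¬¬(¬(0 ∧ ¬v) ∧ u) = min(1.000, 0.674) = 0.674

0.674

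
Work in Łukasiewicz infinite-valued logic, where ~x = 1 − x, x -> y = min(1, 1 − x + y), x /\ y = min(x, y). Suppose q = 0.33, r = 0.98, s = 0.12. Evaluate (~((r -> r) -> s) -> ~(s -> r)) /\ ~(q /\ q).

0.12

r -> r = min(1, 1 − 0.98 + 0.98) = min(1, 1.00) = 1.00
(r -> r) -> s = min(1, 1 − 1.00 + 0.12) = min(1, 0.12) = 0.12
~((r -> r) -> s) = 1 − 0.12 = 0.88
s -> r = min(1, 1 − 0.12 + 0.98) = min(1, 1.86) = 1.00
~(s -> r) = 1 − 1.00 = 0.00
~((r -> r) -> s) -> ~(s -> r) = min(1, 1 − 0.88 + 0.00) = min(1, 0.12) = 0.12
q /\ q = min(0.33, 0.33) = 0.33
~(q /\ q) = 1 − 0.33 = 0.67
(~((r -> r) -> s) -> ~(s -> r)) /\ ~(q /\ q) = min(0.12, 0.67) = 0.12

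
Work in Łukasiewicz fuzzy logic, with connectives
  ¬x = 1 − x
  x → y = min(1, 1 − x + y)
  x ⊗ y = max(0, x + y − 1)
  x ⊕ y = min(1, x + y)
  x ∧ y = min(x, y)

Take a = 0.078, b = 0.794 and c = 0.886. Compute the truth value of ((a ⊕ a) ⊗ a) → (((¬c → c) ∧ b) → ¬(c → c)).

a ⊕ a = min(1, 0.078 + 0.078) = min(1, 0.156) = 0.156
(a ⊕ a) ⊗ a = max(0, 0.156 + 0.078 − 1) = max(0, -0.766) = 0.000
¬c = 1 − 0.886 = 0.114
¬c → c = min(1, 1 − 0.114 + 0.886) = min(1, 1.772) = 1.000
(¬c → c) ∧ b = min(1.000, 0.794) = 0.794
c → c = min(1, 1 − 0.886 + 0.886) = min(1, 1.000) = 1.000
¬(c → c) = 1 − 1.000 = 0.000
((¬c → c) ∧ b) → ¬(c → c) = min(1, 1 − 0.794 + 0.000) = min(1, 0.206) = 0.206
((a ⊕ a) ⊗ a) → (((¬c → c) ∧ b) → ¬(c → c)) = min(1, 1 − 0.000 + 0.206) = min(1, 1.206) = 1.000

1.000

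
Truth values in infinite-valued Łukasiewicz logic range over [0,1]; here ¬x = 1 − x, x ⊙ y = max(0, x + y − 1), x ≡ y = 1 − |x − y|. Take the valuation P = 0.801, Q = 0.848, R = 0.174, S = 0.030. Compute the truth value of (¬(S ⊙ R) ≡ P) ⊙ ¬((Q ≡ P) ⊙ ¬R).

0.022

S ⊙ R = max(0, 0.030 + 0.174 − 1) = max(0, -0.796) = 0.000
¬(S ⊙ R) = 1 − 0.000 = 1.000
¬(S ⊙ R) ≡ P = 1 − |1.000 − 0.801| = 1 − 0.199 = 0.801
Q ≡ P = 1 − |0.848 − 0.801| = 1 − 0.047 = 0.953
¬R = 1 − 0.174 = 0.826
(Q ≡ P) ⊙ ¬R = max(0, 0.953 + 0.826 − 1) = max(0, 0.779) = 0.779
¬((Q ≡ P) ⊙ ¬R) = 1 − 0.779 = 0.221
(¬(S ⊙ R) ≡ P) ⊙ ¬((Q ≡ P) ⊙ ¬R) = max(0, 0.801 + 0.221 − 1) = max(0, 0.022) = 0.022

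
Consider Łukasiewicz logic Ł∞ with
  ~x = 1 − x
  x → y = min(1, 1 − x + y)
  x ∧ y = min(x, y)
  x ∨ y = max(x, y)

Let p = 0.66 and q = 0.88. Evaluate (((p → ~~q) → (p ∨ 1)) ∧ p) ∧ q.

0.66

~q = 1 − 0.88 = 0.12
~~q = 1 − 0.12 = 0.88
p → ~~q = min(1, 1 − 0.66 + 0.88) = min(1, 1.22) = 1.00
p ∨ 1 = max(0.66, 1.00) = 1.00
(p → ~~q) → (p ∨ 1) = min(1, 1 − 1.00 + 1.00) = min(1, 1.00) = 1.00
((p → ~~q) → (p ∨ 1)) ∧ p = min(1.00, 0.66) = 0.66
(((p → ~~q) → (p ∨ 1)) ∧ p) ∧ q = min(0.66, 0.88) = 0.66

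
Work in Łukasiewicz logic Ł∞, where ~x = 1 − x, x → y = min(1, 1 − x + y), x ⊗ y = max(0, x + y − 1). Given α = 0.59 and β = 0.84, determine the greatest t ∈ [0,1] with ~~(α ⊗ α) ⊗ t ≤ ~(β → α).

α ⊗ α = max(0, 0.59 + 0.59 − 1) = max(0, 0.18) = 0.18
~(α ⊗ α) = 1 − 0.18 = 0.82
~~(α ⊗ α) = 1 − 0.82 = 0.18
So the left factor is ~~(α ⊗ α) = 0.18.
β → α = min(1, 1 − 0.84 + 0.59) = min(1, 0.75) = 0.75
~(β → α) = 1 − 0.75 = 0.25
So the right-hand bound is ~(β → α) = 0.25.
The residuum of the Łukasiewicz t-norm gives the supremum: min(1, 1 − 0.18 + 0.25).
1 − 0.18 + 0.25 = 1.07, so t = min(1, 1.07) = 1.00.
Check: 0.18 ⊗ 1.00 = max(0, 0.18) = 0.18 ≤ 0.25.

1.00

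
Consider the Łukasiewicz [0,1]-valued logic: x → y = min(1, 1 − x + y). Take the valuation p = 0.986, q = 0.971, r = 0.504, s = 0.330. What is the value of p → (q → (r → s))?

r → s = min(1, 1 − 0.504 + 0.330) = min(1, 0.826) = 0.826
q → (r → s) = min(1, 1 − 0.971 + 0.826) = min(1, 0.855) = 0.855
p → (q → (r → s)) = min(1, 1 − 0.986 + 0.855) = min(1, 0.869) = 0.869

0.869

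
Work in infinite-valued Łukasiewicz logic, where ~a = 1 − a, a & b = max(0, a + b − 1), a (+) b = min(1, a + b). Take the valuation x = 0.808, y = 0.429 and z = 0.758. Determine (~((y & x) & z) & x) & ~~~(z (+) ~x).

y & x = max(0, 0.429 + 0.808 − 1) = max(0, 0.237) = 0.237
(y & x) & z = max(0, 0.237 + 0.758 − 1) = max(0, -0.005) = 0.000
~((y & x) & z) = 1 − 0.000 = 1.000
~((y & x) & z) & x = max(0, 1.000 + 0.808 − 1) = max(0, 0.808) = 0.808
~x = 1 − 0.808 = 0.192
z (+) ~x = min(1, 0.758 + 0.192) = min(1, 0.950) = 0.950
~(z (+) ~x) = 1 − 0.950 = 0.050
~~(z (+) ~x) = 1 − 0.050 = 0.950
~~~(z (+) ~x) = 1 − 0.950 = 0.050
(~((y & x) & z) & x) & ~~~(z (+) ~x) = max(0, 0.808 + 0.050 − 1) = max(0, -0.142) = 0.000

0.000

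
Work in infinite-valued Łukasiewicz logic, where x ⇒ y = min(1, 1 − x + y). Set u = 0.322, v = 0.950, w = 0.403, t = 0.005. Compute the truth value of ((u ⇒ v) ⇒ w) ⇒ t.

u ⇒ v = min(1, 1 − 0.322 + 0.950) = min(1, 1.628) = 1.000
(u ⇒ v) ⇒ w = min(1, 1 − 1.000 + 0.403) = min(1, 0.403) = 0.403
((u ⇒ v) ⇒ w) ⇒ t = min(1, 1 − 0.403 + 0.005) = min(1, 0.602) = 0.602

0.602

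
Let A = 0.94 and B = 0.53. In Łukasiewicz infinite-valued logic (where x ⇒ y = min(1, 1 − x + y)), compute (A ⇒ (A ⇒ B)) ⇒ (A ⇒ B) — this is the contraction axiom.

0.94

A ⇒ B = min(1, 1 − 0.94 + 0.53) = min(1, 0.59) = 0.59
A ⇒ (A ⇒ B) = min(1, 1 − 0.94 + 0.59) = min(1, 0.65) = 0.65
(A ⇒ (A ⇒ B)) ⇒ (A ⇒ B) = min(1, 1 − 0.65 + 0.59) = min(1, 0.94) = 0.94
(The value 0.94 < 1 shows this instance is not satisfied; fails in Ł∞ (the t-norm is not idempotent).)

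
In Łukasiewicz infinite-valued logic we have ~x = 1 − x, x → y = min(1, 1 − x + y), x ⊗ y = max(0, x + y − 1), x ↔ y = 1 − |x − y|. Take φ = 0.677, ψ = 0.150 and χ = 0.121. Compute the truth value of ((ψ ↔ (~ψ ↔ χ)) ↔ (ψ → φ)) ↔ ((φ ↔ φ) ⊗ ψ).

0.271

~ψ = 1 − 0.150 = 0.850
~ψ ↔ χ = 1 − |0.850 − 0.121| = 1 − 0.729 = 0.271
ψ ↔ (~ψ ↔ χ) = 1 − |0.150 − 0.271| = 1 − 0.121 = 0.879
ψ → φ = min(1, 1 − 0.150 + 0.677) = min(1, 1.527) = 1.000
(ψ ↔ (~ψ ↔ χ)) ↔ (ψ → φ) = 1 − |0.879 − 1.000| = 1 − 0.121 = 0.879
φ ↔ φ = 1 − |0.677 − 0.677| = 1 − 0.000 = 1.000
(φ ↔ φ) ⊗ ψ = max(0, 1.000 + 0.150 − 1) = max(0, 0.150) = 0.150
((ψ ↔ (~ψ ↔ χ)) ↔ (ψ → φ)) ↔ ((φ ↔ φ) ⊗ ψ) = 1 − |0.879 − 0.150| = 1 − 0.729 = 0.271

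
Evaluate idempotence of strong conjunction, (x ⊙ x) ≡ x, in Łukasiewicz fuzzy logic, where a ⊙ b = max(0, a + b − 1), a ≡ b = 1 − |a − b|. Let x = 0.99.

0.99

x ⊙ x = max(0, 0.99 + 0.99 − 1) = max(0, 0.98) = 0.98
(x ⊙ x) ≡ x = 1 − |0.98 − 0.99| = 1 − 0.01 = 0.99
(The value 0.99 < 1 shows this instance is not satisfied; fails in Ł∞ since a ⊗ a = max(0, 2a−1) ≠ a in general.)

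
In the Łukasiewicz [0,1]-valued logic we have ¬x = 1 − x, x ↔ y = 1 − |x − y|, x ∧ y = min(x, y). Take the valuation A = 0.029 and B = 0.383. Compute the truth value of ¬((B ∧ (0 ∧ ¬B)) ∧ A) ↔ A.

0.029

¬B = 1 − 0.383 = 0.617
0 ∧ ¬B = min(0.000, 0.617) = 0.000
B ∧ (0 ∧ ¬B) = min(0.383, 0.000) = 0.000
(B ∧ (0 ∧ ¬B)) ∧ A = min(0.000, 0.029) = 0.000
¬((B ∧ (0 ∧ ¬B)) ∧ A) = 1 − 0.000 = 1.000
¬((B ∧ (0 ∧ ¬B)) ∧ A) ↔ A = 1 − |1.000 − 0.029| = 1 − 0.971 = 0.029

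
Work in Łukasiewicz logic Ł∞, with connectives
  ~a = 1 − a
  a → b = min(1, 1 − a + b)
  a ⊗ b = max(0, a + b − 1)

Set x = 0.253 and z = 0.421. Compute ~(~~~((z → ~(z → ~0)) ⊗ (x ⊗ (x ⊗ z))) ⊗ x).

0.747

~0 = 1 − 0.000 = 1.000
z → ~0 = min(1, 1 − 0.421 + 1.000) = min(1, 1.579) = 1.000
~(z → ~0) = 1 − 1.000 = 0.000
z → ~(z → ~0) = min(1, 1 − 0.421 + 0.000) = min(1, 0.579) = 0.579
x ⊗ z = max(0, 0.253 + 0.421 − 1) = max(0, -0.326) = 0.000
x ⊗ (x ⊗ z) = max(0, 0.253 + 0.000 − 1) = max(0, -0.747) = 0.000
(z → ~(z → ~0)) ⊗ (x ⊗ (x ⊗ z)) = max(0, 0.579 + 0.000 − 1) = max(0, -0.421) = 0.000
~((z → ~(z → ~0)) ⊗ (x ⊗ (x ⊗ z))) = 1 − 0.000 = 1.000
~~((z → ~(z → ~0)) ⊗ (x ⊗ (x ⊗ z))) = 1 − 1.000 = 0.000
~~~((z → ~(z → ~0)) ⊗ (x ⊗ (x ⊗ z))) = 1 − 0.000 = 1.000
~~~((z → ~(z → ~0)) ⊗ (x ⊗ (x ⊗ z))) ⊗ x = max(0, 1.000 + 0.253 − 1) = max(0, 0.253) = 0.253
~(~~~((z → ~(z → ~0)) ⊗ (x ⊗ (x ⊗ z))) ⊗ x) = 1 − 0.253 = 0.747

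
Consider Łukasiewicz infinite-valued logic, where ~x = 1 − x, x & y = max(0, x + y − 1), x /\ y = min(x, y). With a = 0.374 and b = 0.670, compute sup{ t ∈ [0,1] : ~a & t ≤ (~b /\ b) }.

0.704

~a = 1 − 0.374 = 0.626
So the left factor is ~a = 0.626.
~b = 1 − 0.670 = 0.330
~b /\ b = min(0.330, 0.670) = 0.330
So the right-hand bound is ~b /\ b = 0.330.
The residuum of the Łukasiewicz t-norm gives the supremum: min(1, 1 − 0.626 + 0.330).
1 − 0.626 + 0.330 = 0.704, so t = min(1, 0.704) = 0.704.
Check: 0.626 & 0.704 = max(0, 0.330) = 0.330 ≤ 0.330.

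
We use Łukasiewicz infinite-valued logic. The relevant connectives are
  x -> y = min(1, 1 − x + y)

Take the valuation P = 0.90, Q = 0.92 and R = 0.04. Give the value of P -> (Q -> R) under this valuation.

Q -> R = min(1, 1 − 0.92 + 0.04) = min(1, 0.12) = 0.12
P -> (Q -> R) = min(1, 1 − 0.90 + 0.12) = min(1, 0.22) = 0.22

0.22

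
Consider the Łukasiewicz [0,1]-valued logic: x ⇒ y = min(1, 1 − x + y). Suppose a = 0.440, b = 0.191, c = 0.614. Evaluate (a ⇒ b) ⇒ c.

a ⇒ b = min(1, 1 − 0.440 + 0.191) = min(1, 0.751) = 0.751
(a ⇒ b) ⇒ c = min(1, 1 − 0.751 + 0.614) = min(1, 0.863) = 0.863

0.863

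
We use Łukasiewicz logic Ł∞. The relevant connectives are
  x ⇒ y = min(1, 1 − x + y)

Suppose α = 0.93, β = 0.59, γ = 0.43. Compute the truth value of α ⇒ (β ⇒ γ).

β ⇒ γ = min(1, 1 − 0.59 + 0.43) = min(1, 0.84) = 0.84
α ⇒ (β ⇒ γ) = min(1, 1 − 0.93 + 0.84) = min(1, 0.91) = 0.91

0.91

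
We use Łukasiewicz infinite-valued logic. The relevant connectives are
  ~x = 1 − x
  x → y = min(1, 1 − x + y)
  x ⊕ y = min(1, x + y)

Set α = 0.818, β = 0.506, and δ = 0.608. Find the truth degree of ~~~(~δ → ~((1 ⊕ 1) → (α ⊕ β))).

~δ = 1 − 0.608 = 0.392
1 ⊕ 1 = min(1, 1.000 + 1.000) = min(1, 2.000) = 1.000
α ⊕ β = min(1, 0.818 + 0.506) = min(1, 1.324) = 1.000
(1 ⊕ 1) → (α ⊕ β) = min(1, 1 − 1.000 + 1.000) = min(1, 1.000) = 1.000
~((1 ⊕ 1) → (α ⊕ β)) = 1 − 1.000 = 0.000
~δ → ~((1 ⊕ 1) → (α ⊕ β)) = min(1, 1 − 0.392 + 0.000) = min(1, 0.608) = 0.608
~(~δ → ~((1 ⊕ 1) → (α ⊕ β))) = 1 − 0.608 = 0.392
~~(~δ → ~((1 ⊕ 1) → (α ⊕ β))) = 1 − 0.392 = 0.608
~~~(~δ → ~((1 ⊕ 1) → (α ⊕ β))) = 1 − 0.608 = 0.392

0.392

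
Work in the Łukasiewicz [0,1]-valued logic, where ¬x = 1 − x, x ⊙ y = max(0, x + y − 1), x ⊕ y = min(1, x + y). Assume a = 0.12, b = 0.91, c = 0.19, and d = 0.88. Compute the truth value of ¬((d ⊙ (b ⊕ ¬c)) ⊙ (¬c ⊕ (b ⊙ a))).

0.28

¬c = 1 − 0.19 = 0.81
b ⊕ ¬c = min(1, 0.91 + 0.81) = min(1, 1.72) = 1.00
d ⊙ (b ⊕ ¬c) = max(0, 0.88 + 1.00 − 1) = max(0, 0.88) = 0.88
b ⊙ a = max(0, 0.91 + 0.12 − 1) = max(0, 0.03) = 0.03
¬c ⊕ (b ⊙ a) = min(1, 0.81 + 0.03) = min(1, 0.84) = 0.84
(d ⊙ (b ⊕ ¬c)) ⊙ (¬c ⊕ (b ⊙ a)) = max(0, 0.88 + 0.84 − 1) = max(0, 0.72) = 0.72
¬((d ⊙ (b ⊕ ¬c)) ⊙ (¬c ⊕ (b ⊙ a))) = 1 − 0.72 = 0.28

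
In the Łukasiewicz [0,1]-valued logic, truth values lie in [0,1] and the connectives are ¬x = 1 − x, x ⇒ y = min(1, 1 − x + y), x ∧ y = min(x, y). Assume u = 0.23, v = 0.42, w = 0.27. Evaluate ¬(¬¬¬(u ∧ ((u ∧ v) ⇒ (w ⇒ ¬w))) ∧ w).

u ∧ v = min(0.23, 0.42) = 0.23
¬w = 1 − 0.27 = 0.73
w ⇒ ¬w = min(1, 1 − 0.27 + 0.73) = min(1, 1.46) = 1.00
(u ∧ v) ⇒ (w ⇒ ¬w) = min(1, 1 − 0.23 + 1.00) = min(1, 1.77) = 1.00
u ∧ ((u ∧ v) ⇒ (w ⇒ ¬w)) = min(0.23, 1.00) = 0.23
¬(u ∧ ((u ∧ v) ⇒ (w ⇒ ¬w))) = 1 − 0.23 = 0.77
¬¬(u ∧ ((u ∧ v) ⇒ (w ⇒ ¬w))) = 1 − 0.77 = 0.23
¬¬¬(u ∧ ((u ∧ v) ⇒ (w ⇒ ¬w))) = 1 − 0.23 = 0.77
¬¬¬(u ∧ ((u ∧ v) ⇒ (w ⇒ ¬w))) ∧ w = min(0.77, 0.27) = 0.27
¬(¬¬¬(u ∧ ((u ∧ v) ⇒ (w ⇒ ¬w))) ∧ w) = 1 − 0.27 = 0.73

0.73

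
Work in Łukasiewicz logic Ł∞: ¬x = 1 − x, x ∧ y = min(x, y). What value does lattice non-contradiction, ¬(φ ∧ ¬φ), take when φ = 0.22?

0.78

¬φ = 1 − 0.22 = 0.78
φ ∧ ¬φ = min(0.22, 0.78) = 0.22
¬(φ ∧ ¬φ) = 1 − 0.22 = 0.78
(The value 0.78 < 1 shows this instance is not satisfied; not a Ł∞-tautology — its value is 1 − min(a, 1−a).)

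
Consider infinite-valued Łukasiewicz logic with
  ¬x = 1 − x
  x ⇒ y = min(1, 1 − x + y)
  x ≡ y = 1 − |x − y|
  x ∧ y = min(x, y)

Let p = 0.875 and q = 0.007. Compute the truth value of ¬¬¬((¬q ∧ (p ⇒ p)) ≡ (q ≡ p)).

0.861

¬q = 1 − 0.007 = 0.993
p ⇒ p = min(1, 1 − 0.875 + 0.875) = min(1, 1.000) = 1.000
¬q ∧ (p ⇒ p) = min(0.993, 1.000) = 0.993
q ≡ p = 1 − |0.007 − 0.875| = 1 − 0.868 = 0.132
(¬q ∧ (p ⇒ p)) ≡ (q ≡ p) = 1 − |0.993 − 0.132| = 1 − 0.861 = 0.139
¬((¬q ∧ (p ⇒ p)) ≡ (q ≡ p)) = 1 − 0.139 = 0.861
¬¬((¬q ∧ (p ⇒ p)) ≡ (q ≡ p)) = 1 − 0.861 = 0.139
¬¬¬((¬q ∧ (p ⇒ p)) ≡ (q ≡ p)) = 1 − 0.139 = 0.861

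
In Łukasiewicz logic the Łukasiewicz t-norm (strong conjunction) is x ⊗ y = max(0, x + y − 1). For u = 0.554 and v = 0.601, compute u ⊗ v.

0.155

u ⊗ v = max(0, 0.554 + 0.601 − 1) = max(0, 0.155) = 0.155
For comparison, the Gödel (minimum) t-norm min(x, y) would give 0.554.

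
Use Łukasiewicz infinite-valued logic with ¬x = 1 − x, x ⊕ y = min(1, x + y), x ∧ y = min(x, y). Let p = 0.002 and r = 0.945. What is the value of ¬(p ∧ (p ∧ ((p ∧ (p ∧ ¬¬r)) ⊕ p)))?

¬r = 1 − 0.945 = 0.055
¬¬r = 1 − 0.055 = 0.945
p ∧ ¬¬r = min(0.002, 0.945) = 0.002
p ∧ (p ∧ ¬¬r) = min(0.002, 0.002) = 0.002
(p ∧ (p ∧ ¬¬r)) ⊕ p = min(1, 0.002 + 0.002) = min(1, 0.004) = 0.004
p ∧ ((p ∧ (p ∧ ¬¬r)) ⊕ p) = min(0.002, 0.004) = 0.002
p ∧ (p ∧ ((p ∧ (p ∧ ¬¬r)) ⊕ p)) = min(0.002, 0.002) = 0.002
¬(p ∧ (p ∧ ((p ∧ (p ∧ ¬¬r)) ⊕ p))) = 1 − 0.002 = 0.998

0.998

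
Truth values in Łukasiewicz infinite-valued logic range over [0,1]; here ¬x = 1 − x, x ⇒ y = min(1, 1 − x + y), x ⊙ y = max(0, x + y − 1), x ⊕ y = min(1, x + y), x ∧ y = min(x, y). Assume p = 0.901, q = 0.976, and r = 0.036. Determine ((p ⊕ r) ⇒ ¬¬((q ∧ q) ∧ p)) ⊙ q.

0.940

p ⊕ r = min(1, 0.901 + 0.036) = min(1, 0.937) = 0.937
q ∧ q = min(0.976, 0.976) = 0.976
(q ∧ q) ∧ p = min(0.976, 0.901) = 0.901
¬((q ∧ q) ∧ p) = 1 − 0.901 = 0.099
¬¬((q ∧ q) ∧ p) = 1 − 0.099 = 0.901
(p ⊕ r) ⇒ ¬¬((q ∧ q) ∧ p) = min(1, 1 − 0.937 + 0.901) = min(1, 0.964) = 0.964
((p ⊕ r) ⇒ ¬¬((q ∧ q) ∧ p)) ⊙ q = max(0, 0.964 + 0.976 − 1) = max(0, 0.940) = 0.940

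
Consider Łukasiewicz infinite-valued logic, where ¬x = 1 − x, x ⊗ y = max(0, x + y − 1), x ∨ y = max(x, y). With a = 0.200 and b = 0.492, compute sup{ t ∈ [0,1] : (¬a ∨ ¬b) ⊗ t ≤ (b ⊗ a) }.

0.200

¬a = 1 − 0.200 = 0.800
¬b = 1 − 0.492 = 0.508
¬a ∨ ¬b = max(0.800, 0.508) = 0.800
So the left factor is ¬a ∨ ¬b = 0.800.
b ⊗ a = max(0, 0.492 + 0.200 − 1) = max(0, -0.308) = 0.000
So the right-hand bound is b ⊗ a = 0.000.
The residuum of the Łukasiewicz t-norm gives the supremum: min(1, 1 − 0.800 + 0.000).
1 − 0.800 + 0.000 = 0.200, so t = min(1, 0.200) = 0.200.
Check: 0.800 ⊗ 0.200 = max(0, 0.000) = 0.000 ≤ 0.000.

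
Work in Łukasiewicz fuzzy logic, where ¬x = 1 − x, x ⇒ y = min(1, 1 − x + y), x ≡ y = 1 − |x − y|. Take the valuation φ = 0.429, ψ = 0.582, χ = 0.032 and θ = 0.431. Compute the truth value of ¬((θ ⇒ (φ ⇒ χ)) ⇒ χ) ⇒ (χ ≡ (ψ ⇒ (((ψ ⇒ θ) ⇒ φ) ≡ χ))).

φ ⇒ χ = min(1, 1 − 0.429 + 0.032) = min(1, 0.603) = 0.603
θ ⇒ (φ ⇒ χ) = min(1, 1 − 0.431 + 0.603) = min(1, 1.172) = 1.000
(θ ⇒ (φ ⇒ χ)) ⇒ χ = min(1, 1 − 1.000 + 0.032) = min(1, 0.032) = 0.032
¬((θ ⇒ (φ ⇒ χ)) ⇒ χ) = 1 − 0.032 = 0.968
ψ ⇒ θ = min(1, 1 − 0.582 + 0.431) = min(1, 0.849) = 0.849
(ψ ⇒ θ) ⇒ φ = min(1, 1 − 0.849 + 0.429) = min(1, 0.580) = 0.580
((ψ ⇒ θ) ⇒ φ) ≡ χ = 1 − |0.580 − 0.032| = 1 − 0.548 = 0.452
ψ ⇒ (((ψ ⇒ θ) ⇒ φ) ≡ χ) = min(1, 1 − 0.582 + 0.452) = min(1, 0.870) = 0.870
χ ≡ (ψ ⇒ (((ψ ⇒ θ) ⇒ φ) ≡ χ)) = 1 − |0.032 − 0.870| = 1 − 0.838 = 0.162
¬((θ ⇒ (φ ⇒ χ)) ⇒ χ) ⇒ (χ ≡ (ψ ⇒ (((ψ ⇒ θ) ⇒ φ) ≡ χ))) = min(1, 1 − 0.968 + 0.162) = min(1, 0.194) = 0.194

0.194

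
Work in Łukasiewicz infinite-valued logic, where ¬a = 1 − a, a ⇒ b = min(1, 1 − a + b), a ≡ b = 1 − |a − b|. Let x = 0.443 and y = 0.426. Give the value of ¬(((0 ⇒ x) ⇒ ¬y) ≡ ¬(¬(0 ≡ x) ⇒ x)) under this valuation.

0.574

0 ⇒ x = min(1, 1 − 0.000 + 0.443) = min(1, 1.443) = 1.000
¬y = 1 − 0.426 = 0.574
(0 ⇒ x) ⇒ ¬y = min(1, 1 − 1.000 + 0.574) = min(1, 0.574) = 0.574
0 ≡ x = 1 − |0.000 − 0.443| = 1 − 0.443 = 0.557
¬(0 ≡ x) = 1 − 0.557 = 0.443
¬(0 ≡ x) ⇒ x = min(1, 1 − 0.443 + 0.443) = min(1, 1.000) = 1.000
¬(¬(0 ≡ x) ⇒ x) = 1 − 1.000 = 0.000
((0 ⇒ x) ⇒ ¬y) ≡ ¬(¬(0 ≡ x) ⇒ x) = 1 − |0.574 − 0.000| = 1 − 0.574 = 0.426
¬(((0 ⇒ x) ⇒ ¬y) ≡ ¬(¬(0 ≡ x) ⇒ x)) = 1 − 0.426 = 0.574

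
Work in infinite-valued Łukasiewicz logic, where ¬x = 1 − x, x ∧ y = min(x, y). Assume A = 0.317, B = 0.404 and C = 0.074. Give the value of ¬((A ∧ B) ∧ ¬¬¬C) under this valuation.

0.683

A ∧ B = min(0.317, 0.404) = 0.317
¬C = 1 − 0.074 = 0.926
¬¬C = 1 − 0.926 = 0.074
¬¬¬C = 1 − 0.074 = 0.926
(A ∧ B) ∧ ¬¬¬C = min(0.317, 0.926) = 0.317
¬((A ∧ B) ∧ ¬¬¬C) = 1 − 0.317 = 0.683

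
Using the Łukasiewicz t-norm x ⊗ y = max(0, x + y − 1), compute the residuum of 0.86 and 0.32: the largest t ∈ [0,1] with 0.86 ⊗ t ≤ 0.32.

0.46

The residuum of the Łukasiewicz t-norm gives the supremum: min(1, 1 − 0.86 + 0.32).
1 − 0.86 + 0.32 = 0.46, so t = min(1, 0.46) = 0.46.
Check: 0.86 ⊗ 0.46 = max(0, 0.32) = 0.32 ≤ 0.32.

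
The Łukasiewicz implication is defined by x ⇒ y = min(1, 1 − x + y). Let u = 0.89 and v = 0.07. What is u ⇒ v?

u ⇒ v = min(1, 1 − 0.89 + 0.07) = min(1, 0.18) = 0.18
For comparison, the Gödel implication (1 if x ≤ y else y) would give 0.07.

0.18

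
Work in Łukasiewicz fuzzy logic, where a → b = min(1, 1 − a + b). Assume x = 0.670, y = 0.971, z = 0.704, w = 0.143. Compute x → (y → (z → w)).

z → w = min(1, 1 − 0.704 + 0.143) = min(1, 0.439) = 0.439
y → (z → w) = min(1, 1 − 0.971 + 0.439) = min(1, 0.468) = 0.468
x → (y → (z → w)) = min(1, 1 − 0.670 + 0.468) = min(1, 0.798) = 0.798

0.798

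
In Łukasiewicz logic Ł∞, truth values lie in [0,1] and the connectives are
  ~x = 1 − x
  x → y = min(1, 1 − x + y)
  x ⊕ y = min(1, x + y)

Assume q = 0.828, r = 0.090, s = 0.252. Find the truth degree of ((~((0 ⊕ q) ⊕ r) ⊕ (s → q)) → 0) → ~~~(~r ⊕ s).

1.000

0 ⊕ q = min(1, 0.000 + 0.828) = min(1, 0.828) = 0.828
(0 ⊕ q) ⊕ r = min(1, 0.828 + 0.090) = min(1, 0.918) = 0.918
~((0 ⊕ q) ⊕ r) = 1 − 0.918 = 0.082
s → q = min(1, 1 − 0.252 + 0.828) = min(1, 1.576) = 1.000
~((0 ⊕ q) ⊕ r) ⊕ (s → q) = min(1, 0.082 + 1.000) = min(1, 1.082) = 1.000
(~((0 ⊕ q) ⊕ r) ⊕ (s → q)) → 0 = min(1, 1 − 1.000 + 0.000) = min(1, 0.000) = 0.000
~r = 1 − 0.090 = 0.910
~r ⊕ s = min(1, 0.910 + 0.252) = min(1, 1.162) = 1.000
~(~r ⊕ s) = 1 − 1.000 = 0.000
~~(~r ⊕ s) = 1 − 0.000 = 1.000
~~~(~r ⊕ s) = 1 − 1.000 = 0.000
((~((0 ⊕ q) ⊕ r) ⊕ (s → q)) → 0) → ~~~(~r ⊕ s) = min(1, 1 − 0.000 + 0.000) = min(1, 1.000) = 1.000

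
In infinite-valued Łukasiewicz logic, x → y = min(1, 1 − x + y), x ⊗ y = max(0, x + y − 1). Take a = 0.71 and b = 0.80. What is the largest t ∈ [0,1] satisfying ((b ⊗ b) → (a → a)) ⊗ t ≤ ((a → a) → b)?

b ⊗ b = max(0, 0.80 + 0.80 − 1) = max(0, 0.60) = 0.60
a → a = min(1, 1 − 0.71 + 0.71) = min(1, 1.00) = 1.00
(b ⊗ b) → (a → a) = min(1, 1 − 0.60 + 1.00) = min(1, 1.40) = 1.00
So the left factor is (b ⊗ b) → (a → a) = 1.00.
(a → a) → b = min(1, 1 − 1.00 + 0.80) = min(1, 0.80) = 0.80
So the right-hand bound is (a → a) → b = 0.80.
The residuum of the Łukasiewicz t-norm gives the supremum: min(1, 1 − 1.00 + 0.80).
1 − 1.00 + 0.80 = 0.80, so t = min(1, 0.80) = 0.80.
Check: 1.00 ⊗ 0.80 = max(0, 0.80) = 0.80 ≤ 0.80.

0.80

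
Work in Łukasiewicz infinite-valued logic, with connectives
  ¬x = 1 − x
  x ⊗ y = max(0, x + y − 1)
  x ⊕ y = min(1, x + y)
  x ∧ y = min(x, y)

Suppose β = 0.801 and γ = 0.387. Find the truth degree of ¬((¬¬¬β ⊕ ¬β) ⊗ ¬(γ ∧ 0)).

¬β = 1 − 0.801 = 0.199
¬¬β = 1 − 0.199 = 0.801
¬¬¬β = 1 − 0.801 = 0.199
¬¬¬β ⊕ ¬β = min(1, 0.199 + 0.199) = min(1, 0.398) = 0.398
γ ∧ 0 = min(0.387, 0.000) = 0.000
¬(γ ∧ 0) = 1 − 0.000 = 1.000
(¬¬¬β ⊕ ¬β) ⊗ ¬(γ ∧ 0) = max(0, 0.398 + 1.000 − 1) = max(0, 0.398) = 0.398
¬((¬¬¬β ⊕ ¬β) ⊗ ¬(γ ∧ 0)) = 1 − 0.398 = 0.602

0.602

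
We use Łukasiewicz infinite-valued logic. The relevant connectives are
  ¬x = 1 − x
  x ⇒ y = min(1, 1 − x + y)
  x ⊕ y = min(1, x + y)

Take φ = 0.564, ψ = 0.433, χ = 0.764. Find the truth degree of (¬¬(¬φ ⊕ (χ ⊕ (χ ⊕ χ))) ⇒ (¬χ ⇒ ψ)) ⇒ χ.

¬φ = 1 − 0.564 = 0.436
χ ⊕ χ = min(1, 0.764 + 0.764) = min(1, 1.528) = 1.000
χ ⊕ (χ ⊕ χ) = min(1, 0.764 + 1.000) = min(1, 1.764) = 1.000
¬φ ⊕ (χ ⊕ (χ ⊕ χ)) = min(1, 0.436 + 1.000) = min(1, 1.436) = 1.000
¬(¬φ ⊕ (χ ⊕ (χ ⊕ χ))) = 1 − 1.000 = 0.000
¬¬(¬φ ⊕ (χ ⊕ (χ ⊕ χ))) = 1 − 0.000 = 1.000
¬χ = 1 − 0.764 = 0.236
¬χ ⇒ ψ = min(1, 1 − 0.236 + 0.433) = min(1, 1.197) = 1.000
¬¬(¬φ ⊕ (χ ⊕ (χ ⊕ χ))) ⇒ (¬χ ⇒ ψ) = min(1, 1 − 1.000 + 1.000) = min(1, 1.000) = 1.000
(¬¬(¬φ ⊕ (χ ⊕ (χ ⊕ χ))) ⇒ (¬χ ⇒ ψ)) ⇒ χ = min(1, 1 − 1.000 + 0.764) = min(1, 0.764) = 0.764

0.764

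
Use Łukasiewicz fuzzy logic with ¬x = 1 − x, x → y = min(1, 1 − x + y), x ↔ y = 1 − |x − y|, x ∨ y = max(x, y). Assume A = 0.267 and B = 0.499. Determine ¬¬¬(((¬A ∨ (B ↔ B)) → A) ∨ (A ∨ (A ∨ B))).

0.501

¬A = 1 − 0.267 = 0.733
B ↔ B = 1 − |0.499 − 0.499| = 1 − 0.000 = 1.000
¬A ∨ (B ↔ B) = max(0.733, 1.000) = 1.000
(¬A ∨ (B ↔ B)) → A = min(1, 1 − 1.000 + 0.267) = min(1, 0.267) = 0.267
A ∨ B = max(0.267, 0.499) = 0.499
A ∨ (A ∨ B) = max(0.267, 0.499) = 0.499
((¬A ∨ (B ↔ B)) → A) ∨ (A ∨ (A ∨ B)) = max(0.267, 0.499) = 0.499
¬(((¬A ∨ (B ↔ B)) → A) ∨ (A ∨ (A ∨ B))) = 1 − 0.499 = 0.501
¬¬(((¬A ∨ (B ↔ B)) → A) ∨ (A ∨ (A ∨ B))) = 1 − 0.501 = 0.499
¬¬¬(((¬A ∨ (B ↔ B)) → A) ∨ (A ∨ (A ∨ B))) = 1 − 0.499 = 0.501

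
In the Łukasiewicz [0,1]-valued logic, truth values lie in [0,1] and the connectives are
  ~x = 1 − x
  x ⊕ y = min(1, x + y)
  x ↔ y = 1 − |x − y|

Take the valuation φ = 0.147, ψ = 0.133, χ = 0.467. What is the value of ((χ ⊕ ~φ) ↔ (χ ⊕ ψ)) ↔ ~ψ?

0.733

~φ = 1 − 0.147 = 0.853
χ ⊕ ~φ = min(1, 0.467 + 0.853) = min(1, 1.320) = 1.000
χ ⊕ ψ = min(1, 0.467 + 0.133) = min(1, 0.600) = 0.600
(χ ⊕ ~φ) ↔ (χ ⊕ ψ) = 1 − |1.000 − 0.600| = 1 − 0.400 = 0.600
~ψ = 1 − 0.133 = 0.867
((χ ⊕ ~φ) ↔ (χ ⊕ ψ)) ↔ ~ψ = 1 − |0.600 − 0.867| = 1 − 0.267 = 0.733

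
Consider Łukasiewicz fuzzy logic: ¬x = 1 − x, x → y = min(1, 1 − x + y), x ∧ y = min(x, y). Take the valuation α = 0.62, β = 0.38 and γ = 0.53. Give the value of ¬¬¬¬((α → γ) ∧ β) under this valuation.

α → γ = min(1, 1 − 0.62 + 0.53) = min(1, 0.91) = 0.91
(α → γ) ∧ β = min(0.91, 0.38) = 0.38
¬((α → γ) ∧ β) = 1 − 0.38 = 0.62
¬¬((α → γ) ∧ β) = 1 − 0.62 = 0.38
¬¬¬((α → γ) ∧ β) = 1 − 0.38 = 0.62
¬¬¬¬((α → γ) ∧ β) = 1 − 0.62 = 0.38

0.38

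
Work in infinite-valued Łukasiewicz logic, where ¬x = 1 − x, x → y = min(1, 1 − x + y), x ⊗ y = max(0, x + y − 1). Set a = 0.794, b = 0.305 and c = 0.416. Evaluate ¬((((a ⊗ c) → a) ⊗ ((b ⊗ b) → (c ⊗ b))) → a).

0.206

a ⊗ c = max(0, 0.794 + 0.416 − 1) = max(0, 0.210) = 0.210
(a ⊗ c) → a = min(1, 1 − 0.210 + 0.794) = min(1, 1.584) = 1.000
b ⊗ b = max(0, 0.305 + 0.305 − 1) = max(0, -0.390) = 0.000
c ⊗ b = max(0, 0.416 + 0.305 − 1) = max(0, -0.279) = 0.000
(b ⊗ b) → (c ⊗ b) = min(1, 1 − 0.000 + 0.000) = min(1, 1.000) = 1.000
((a ⊗ c) → a) ⊗ ((b ⊗ b) → (c ⊗ b)) = max(0, 1.000 + 1.000 − 1) = max(0, 1.000) = 1.000
(((a ⊗ c) → a) ⊗ ((b ⊗ b) → (c ⊗ b))) → a = min(1, 1 − 1.000 + 0.794) = min(1, 0.794) = 0.794
¬((((a ⊗ c) → a) ⊗ ((b ⊗ b) → (c ⊗ b))) → a) = 1 − 0.794 = 0.206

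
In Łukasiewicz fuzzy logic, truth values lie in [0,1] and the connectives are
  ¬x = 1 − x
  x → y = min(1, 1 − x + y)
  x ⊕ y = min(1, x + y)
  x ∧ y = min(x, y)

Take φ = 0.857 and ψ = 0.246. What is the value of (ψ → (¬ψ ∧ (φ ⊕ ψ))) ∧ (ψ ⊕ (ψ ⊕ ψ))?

¬ψ = 1 − 0.246 = 0.754
φ ⊕ ψ = min(1, 0.857 + 0.246) = min(1, 1.103) = 1.000
¬ψ ∧ (φ ⊕ ψ) = min(0.754, 1.000) = 0.754
ψ → (¬ψ ∧ (φ ⊕ ψ)) = min(1, 1 − 0.246 + 0.754) = min(1, 1.508) = 1.000
ψ ⊕ ψ = min(1, 0.246 + 0.246) = min(1, 0.492) = 0.492
ψ ⊕ (ψ ⊕ ψ) = min(1, 0.246 + 0.492) = min(1, 0.738) = 0.738
(ψ → (¬ψ ∧ (φ ⊕ ψ))) ∧ (ψ ⊕ (ψ ⊕ ψ)) = min(1.000, 0.738) = 0.738

0.738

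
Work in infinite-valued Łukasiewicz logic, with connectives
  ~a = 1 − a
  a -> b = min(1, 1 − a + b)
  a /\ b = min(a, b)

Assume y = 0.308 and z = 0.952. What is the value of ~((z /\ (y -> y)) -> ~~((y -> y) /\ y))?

0.644

y -> y = min(1, 1 − 0.308 + 0.308) = min(1, 1.000) = 1.000
z /\ (y -> y) = min(0.952, 1.000) = 0.952
(y -> y) /\ y = min(1.000, 0.308) = 0.308
~((y -> y) /\ y) = 1 − 0.308 = 0.692
~~((y -> y) /\ y) = 1 − 0.692 = 0.308
(z /\ (y -> y)) -> ~~((y -> y) /\ y) = min(1, 1 − 0.952 + 0.308) = min(1, 0.356) = 0.356
~((z /\ (y -> y)) -> ~~((y -> y) /\ y)) = 1 − 0.356 = 0.644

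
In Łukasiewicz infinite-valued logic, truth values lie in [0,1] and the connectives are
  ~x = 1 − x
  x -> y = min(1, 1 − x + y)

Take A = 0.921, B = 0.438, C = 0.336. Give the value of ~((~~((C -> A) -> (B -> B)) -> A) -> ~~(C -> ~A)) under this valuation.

0.178

C -> A = min(1, 1 − 0.336 + 0.921) = min(1, 1.585) = 1.000
B -> B = min(1, 1 − 0.438 + 0.438) = min(1, 1.000) = 1.000
(C -> A) -> (B -> B) = min(1, 1 − 1.000 + 1.000) = min(1, 1.000) = 1.000
~((C -> A) -> (B -> B)) = 1 − 1.000 = 0.000
~~((C -> A) -> (B -> B)) = 1 − 0.000 = 1.000
~~((C -> A) -> (B -> B)) -> A = min(1, 1 − 1.000 + 0.921) = min(1, 0.921) = 0.921
~A = 1 − 0.921 = 0.079
C -> ~A = min(1, 1 − 0.336 + 0.079) = min(1, 0.743) = 0.743
~(C -> ~A) = 1 − 0.743 = 0.257
~~(C -> ~A) = 1 − 0.257 = 0.743
(~~((C -> A) -> (B -> B)) -> A) -> ~~(C -> ~A) = min(1, 1 − 0.921 + 0.743) = min(1, 0.822) = 0.822
~((~~((C -> A) -> (B -> B)) -> A) -> ~~(C -> ~A)) = 1 − 0.822 = 0.178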